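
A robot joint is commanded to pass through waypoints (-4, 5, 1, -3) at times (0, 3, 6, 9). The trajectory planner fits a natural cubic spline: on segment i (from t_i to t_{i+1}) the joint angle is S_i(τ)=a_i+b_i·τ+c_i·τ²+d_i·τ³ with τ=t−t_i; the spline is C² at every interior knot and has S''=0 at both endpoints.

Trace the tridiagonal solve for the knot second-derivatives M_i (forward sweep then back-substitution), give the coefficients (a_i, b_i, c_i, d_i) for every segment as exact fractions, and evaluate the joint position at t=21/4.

  seg 0: a=-4 b=187/45 c=0 d=-52/405
  seg 1: a=5 b=31/45 c=-52/45 d=13/81
  seg 2: a=1 b=-86/45 c=13/45 d=-13/405
S(21/4) = 809/320

Δ: Δ0=3, Δ1=-4/3, Δ2=-4/3
row 1: diag=12, rhs=-26; c'=1/4, d'=-13/6
row 2: denom=12−3·1/4=45/4; d'=(0−3·-13/6)/(45/4)=26/45
back: M2=26/45
back: M1=-13/6−1/4·26/45=-104/45
M: M0=0, M1=-104/45, M2=26/45, M3=0
seg 0: a=-4, c=M0/2=0, d=(M1−M0)/(6·3)=-52/405, b=Δ0−h0·(2M0+M1)/6=187/45
seg 1: a=5, c=M1/2=-52/45, d=(M2−M1)/(6·3)=13/81, b=Δ1−h1·(2M1+M2)/6=31/45
seg 2: a=1, c=M2/2=13/45, d=(M3−M2)/(6·3)=-13/405, b=Δ2−h2·(2M2+M3)/6=-86/45
t_q=21/4 → seg 1, τ=9/4; S=5+31/45·τ+-52/45·τ²+13/81·τ³=809/320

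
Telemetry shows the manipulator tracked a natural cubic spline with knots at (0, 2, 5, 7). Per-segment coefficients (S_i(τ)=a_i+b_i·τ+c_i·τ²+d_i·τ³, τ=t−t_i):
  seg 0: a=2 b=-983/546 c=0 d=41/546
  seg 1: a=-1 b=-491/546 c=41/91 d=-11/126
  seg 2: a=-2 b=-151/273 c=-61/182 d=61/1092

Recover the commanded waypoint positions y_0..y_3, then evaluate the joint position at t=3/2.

y_0 = S_0(0) = a_0 = 2
y_1 = S_1(0) = a_1 = -1
y_2 = S_2(0) = a_2 = -2
y_3 = S_2(2) = -4
t_q=3/2 is in segment 0 (τ=3/2); S_0(τ)=-93/208

y_0=2 y_1=-1 y_2=-2 y_3=-4
S(3/2) = -93/208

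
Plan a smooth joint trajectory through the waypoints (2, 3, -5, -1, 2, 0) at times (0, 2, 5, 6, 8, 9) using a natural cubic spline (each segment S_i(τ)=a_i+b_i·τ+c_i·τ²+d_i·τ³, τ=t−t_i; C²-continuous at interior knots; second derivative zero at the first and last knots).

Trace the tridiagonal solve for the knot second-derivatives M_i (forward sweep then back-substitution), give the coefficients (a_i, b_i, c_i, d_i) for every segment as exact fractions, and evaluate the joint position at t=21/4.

  seg 0: a=2 b=3013/1659 c=0 d=-4367/13272
  seg 1: a=3 b=-7075/3318 c=-4367/2212 d=3973/6636
  seg 2: a=-5 b=14515/6636 c=1888/553 d=-10627/6636
  seg 3: a=-1 b=13973/3318 c=-3075/2212 d=229/13272
  seg 4: a=2 b=-1895/1659 c=-1423/1106 d=1423/3318
S(21/4) = -603761/141568

Δ: Δ0=1/2, Δ1=-8/3, Δ2=4, Δ3=3/2, Δ4=-2
row 1: diag=10, rhs=-19; c'=3/10, d'=-19/10
row 2: denom=8−3·3/10=71/10; d'=(40−3·-19/10)/(71/10)=457/71
row 3: denom=6−1·10/71=416/71; d'=(-15−1·457/71)/(416/71)=-761/208
row 4: denom=6−2·71/208=553/104; d'=(-21−2·-761/208)/(553/104)=-1423/553
back: M4=-1423/553
back: M3=-761/208−71/208·-1423/553=-3075/1106
back: M2=457/71−10/71·-3075/1106=3776/553
back: M1=-19/10−3/10·3776/553=-4367/1106
M: M0=0, M1=-4367/1106, M2=3776/553, M3=-3075/1106, M4=-1423/553, M5=0
seg 0: a=2, c=M0/2=0, d=(M1−M0)/(6·2)=-4367/13272, b=Δ0−h0·(2M0+M1)/6=3013/1659
seg 1: a=3, c=M1/2=-4367/2212, d=(M2−M1)/(6·3)=3973/6636, b=Δ1−h1·(2M1+M2)/6=-7075/3318
seg 2: a=-5, c=M2/2=1888/553, d=(M3−M2)/(6·1)=-10627/6636, b=Δ2−h2·(2M2+M3)/6=14515/6636
seg 3: a=-1, c=M3/2=-3075/2212, d=(M4−M3)/(6·2)=229/13272, b=Δ3−h3·(2M3+M4)/6=13973/3318
seg 4: a=2, c=M4/2=-1423/1106, d=(M5−M4)/(6·1)=1423/3318, b=Δ4−h4·(2M4+M5)/6=-1895/1659
t_q=21/4 → seg 2, τ=1/4; S=-5+14515/6636·τ+1888/553·τ²+-10627/6636·τ³=-603761/141568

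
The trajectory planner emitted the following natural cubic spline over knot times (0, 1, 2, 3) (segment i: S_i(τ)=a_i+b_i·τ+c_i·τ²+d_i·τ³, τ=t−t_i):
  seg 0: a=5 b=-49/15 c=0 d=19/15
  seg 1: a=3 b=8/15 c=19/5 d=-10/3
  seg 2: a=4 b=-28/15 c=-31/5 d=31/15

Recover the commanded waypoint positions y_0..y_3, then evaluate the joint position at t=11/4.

y_0 = S_0(0) = a_0 = 5
y_1 = S_1(0) = a_1 = 3
y_2 = S_2(0) = a_2 = 4
y_3 = S_2(1) = -2
t_q=11/4 is in segment 2 (τ=3/4); S_2(τ)=-1/64

y_0=5 y_1=3 y_2=4 y_3=-2
S(11/4) = -1/64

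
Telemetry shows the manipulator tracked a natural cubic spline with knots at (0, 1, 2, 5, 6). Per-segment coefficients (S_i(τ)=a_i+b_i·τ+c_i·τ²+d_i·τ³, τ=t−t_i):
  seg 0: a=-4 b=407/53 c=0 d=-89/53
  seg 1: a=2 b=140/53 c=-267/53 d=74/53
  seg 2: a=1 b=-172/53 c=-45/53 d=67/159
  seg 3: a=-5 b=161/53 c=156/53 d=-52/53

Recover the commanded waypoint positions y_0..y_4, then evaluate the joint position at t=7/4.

y_0 = S_0(0) = a_0 = -4
y_1 = S_1(0) = a_1 = 2
y_2 = S_2(0) = a_2 = 1
y_3 = S_3(0) = a_3 = -5
y_4 = S_3(1) = 0
t_q=7/4 is in segment 1 (τ=3/4); S_1(τ)=2945/1696

y_0=-4 y_1=2 y_2=1 y_3=-5 y_4=0
S(7/4) = 2945/1696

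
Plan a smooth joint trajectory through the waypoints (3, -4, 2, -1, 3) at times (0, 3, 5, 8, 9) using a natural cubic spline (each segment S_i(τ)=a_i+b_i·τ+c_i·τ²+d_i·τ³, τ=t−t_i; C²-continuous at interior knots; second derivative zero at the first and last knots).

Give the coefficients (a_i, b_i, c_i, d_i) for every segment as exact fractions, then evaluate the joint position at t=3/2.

Δ: Δ0=-7/3, Δ1=3, Δ2=-1, Δ3=4
row 1: diag=10, rhs=32; c'=1/5, d'=16/5
row 2: denom=10−2·1/5=48/5; d'=(-24−2·16/5)/(48/5)=-19/6
row 3: denom=8−3·5/16=113/16; d'=(30−3·-19/6)/(113/16)=632/113
back: M3=632/113
back: M2=-19/6−5/16·632/113=-1666/339
back: M1=16/5−1/5·-1666/339=1418/339
M: M0=0, M1=1418/339, M2=-1666/339, M3=632/113, M4=0
seg 0: a=3, c=M0/2=0, d=(M1−M0)/(6·3)=709/3051, b=Δ0−h0·(2M0+M1)/6=-500/113
seg 1: a=-4, c=M1/2=709/339, d=(M2−M1)/(6·2)=-257/339, b=Δ1−h1·(2M1+M2)/6=209/113
seg 2: a=2, c=M2/2=-833/339, d=(M3−M2)/(6·3)=1781/3051, b=Δ2−h2·(2M2+M3)/6=379/339
seg 3: a=-1, c=M3/2=316/113, d=(M4−M3)/(6·1)=-316/339, b=Δ3−h3·(2M3+M4)/6=724/339
t_q=3/2 → seg 0, τ=3/2; S=3+-500/113·τ+0·τ²+709/3051·τ³=-2579/904

  seg 0: a=3 b=-500/113 c=0 d=709/3051
  seg 1: a=-4 b=209/113 c=709/339 d=-257/339
  seg 2: a=2 b=379/339 c=-833/339 d=1781/3051
  seg 3: a=-1 b=724/339 c=316/113 d=-316/339
S(3/2) = -2579/904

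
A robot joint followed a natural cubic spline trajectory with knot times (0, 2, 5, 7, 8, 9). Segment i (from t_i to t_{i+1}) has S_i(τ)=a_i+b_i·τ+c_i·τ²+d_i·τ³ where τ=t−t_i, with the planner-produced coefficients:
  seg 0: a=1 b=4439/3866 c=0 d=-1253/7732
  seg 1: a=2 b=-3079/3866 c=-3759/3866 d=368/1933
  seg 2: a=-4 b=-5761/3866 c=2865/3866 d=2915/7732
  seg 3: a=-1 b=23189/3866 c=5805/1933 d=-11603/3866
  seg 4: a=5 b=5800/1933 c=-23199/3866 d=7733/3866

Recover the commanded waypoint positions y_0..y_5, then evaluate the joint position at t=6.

y_0 = S_0(0) = a_0 = 1
y_1 = S_1(0) = a_1 = 2
y_2 = S_2(0) = a_2 = -4
y_3 = S_3(0) = a_3 = -1
y_4 = S_4(0) = a_4 = 5
y_5 = S_4(1) = 4
t_q=6 is in segment 2 (τ=1); S_2(τ)=-33805/7732

y_0=1 y_1=2 y_2=-4 y_3=-1 y_4=5 y_5=4
S(6) = -33805/7732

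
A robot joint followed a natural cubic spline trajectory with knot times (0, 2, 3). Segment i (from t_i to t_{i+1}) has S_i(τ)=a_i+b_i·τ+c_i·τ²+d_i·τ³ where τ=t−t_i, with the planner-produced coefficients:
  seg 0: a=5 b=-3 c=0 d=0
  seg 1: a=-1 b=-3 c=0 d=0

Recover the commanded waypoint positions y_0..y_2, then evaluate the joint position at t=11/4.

y_0=5 y_1=-1 y_2=-4
S(11/4) = -13/4

y_0 = S_0(0) = a_0 = 5
y_1 = S_1(0) = a_1 = -1
y_2 = S_1(1) = -4
t_q=11/4 is in segment 1 (τ=3/4); S_1(τ)=-13/4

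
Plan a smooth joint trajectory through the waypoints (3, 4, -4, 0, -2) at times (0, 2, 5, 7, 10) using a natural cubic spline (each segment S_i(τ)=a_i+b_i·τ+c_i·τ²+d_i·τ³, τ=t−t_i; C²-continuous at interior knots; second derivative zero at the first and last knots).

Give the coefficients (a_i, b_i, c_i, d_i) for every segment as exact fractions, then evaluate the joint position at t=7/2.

Δ: Δ0=1/2, Δ1=-8/3, Δ2=2, Δ3=-2/3
row 1: diag=10, rhs=-19; c'=3/10, d'=-19/10
row 2: denom=10−3·3/10=91/10; d'=(28−3·-19/10)/(91/10)=337/91
row 3: denom=10−2·20/91=870/91; d'=(-16−2·337/91)/(870/91)=-71/29
back: M3=-71/29
back: M2=337/91−20/91·-71/29=123/29
back: M1=-19/10−3/10·123/29=-92/29
M: M0=0, M1=-92/29, M2=123/29, M3=-71/29, M4=0
seg 0: a=3, c=M0/2=0, d=(M1−M0)/(6·2)=-23/87, b=Δ0−h0·(2M0+M1)/6=271/174
seg 1: a=4, c=M1/2=-46/29, d=(M2−M1)/(6·3)=215/522, b=Δ1−h1·(2M1+M2)/6=-281/174
seg 2: a=-4, c=M2/2=123/58, d=(M3−M2)/(6·2)=-97/174, b=Δ2−h2·(2M2+M3)/6=-1/87
seg 3: a=0, c=M3/2=-71/58, d=(M4−M3)/(6·3)=71/522, b=Δ3−h3·(2M3+M4)/6=155/87
t_q=7/2 → seg 1, τ=3/2; S=4+-281/174·τ+-46/29·τ²+215/522·τ³=-279/464

  seg 0: a=3 b=271/174 c=0 d=-23/87
  seg 1: a=4 b=-281/174 c=-46/29 d=215/522
  seg 2: a=-4 b=-1/87 c=123/58 d=-97/174
  seg 3: a=0 b=155/87 c=-71/58 d=71/522
S(7/2) = -279/464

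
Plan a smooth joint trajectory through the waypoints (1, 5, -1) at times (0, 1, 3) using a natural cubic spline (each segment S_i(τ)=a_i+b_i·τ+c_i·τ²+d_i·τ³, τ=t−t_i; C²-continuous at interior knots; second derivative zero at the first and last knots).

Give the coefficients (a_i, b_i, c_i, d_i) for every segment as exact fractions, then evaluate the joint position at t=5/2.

  seg 0: a=1 b=31/6 c=0 d=-7/6
  seg 1: a=5 b=5/3 c=-7/2 d=7/12
S(5/2) = 51/32

Δ: Δ0=4, Δ1=-3
row 1: diag=6, rhs=-42; c'=1/3, d'=-7
back: M1=-7
M: M0=0, M1=-7, M2=0
seg 0: a=1, c=M0/2=0, d=(M1−M0)/(6·1)=-7/6, b=Δ0−h0·(2M0+M1)/6=31/6
seg 1: a=5, c=M1/2=-7/2, d=(M2−M1)/(6·2)=7/12, b=Δ1−h1·(2M1+M2)/6=5/3
t_q=5/2 → seg 1, τ=3/2; S=5+5/3·τ+-7/2·τ²+7/12·τ³=51/32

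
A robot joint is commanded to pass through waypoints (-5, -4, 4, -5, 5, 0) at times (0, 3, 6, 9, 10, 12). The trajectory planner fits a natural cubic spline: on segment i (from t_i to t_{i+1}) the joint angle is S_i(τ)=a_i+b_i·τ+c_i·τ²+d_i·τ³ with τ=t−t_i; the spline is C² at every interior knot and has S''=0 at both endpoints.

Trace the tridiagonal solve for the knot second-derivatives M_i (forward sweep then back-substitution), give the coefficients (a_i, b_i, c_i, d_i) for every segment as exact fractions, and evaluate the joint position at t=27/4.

  seg 0: a=-5 b=-1447/1266 c=0 d=623/3798
  seg 1: a=-4 b=2080/633 c=623/422 d=-6391/11394
  seg 2: a=4 b=-3799/1266 c=-2261/633 d=13567/11394
  seg 3: a=-5 b=4885/633 c=3015/422 d=-6155/1266
  seg 4: a=5 b=9395/1266 c=-1570/211 d=785/633
S(27/4) = 6551/27008

Δ: Δ0=1/3, Δ1=8/3, Δ2=-3, Δ3=10, Δ4=-5/2
row 1: diag=12, rhs=14; c'=1/4, d'=7/6
row 2: denom=12−3·1/4=45/4; d'=(-34−3·7/6)/(45/4)=-10/3
row 3: denom=8−3·4/15=36/5; d'=(78−3·-10/3)/(36/5)=110/9
row 4: denom=6−1·5/36=211/36; d'=(-75−1·110/9)/(211/36)=-3140/211
back: M4=-3140/211
back: M3=110/9−5/36·-3140/211=3015/211
back: M2=-10/3−4/15·3015/211=-4522/633
back: M1=7/6−1/4·-4522/633=623/211
M: M0=0, M1=623/211, M2=-4522/633, M3=3015/211, M4=-3140/211, M5=0
seg 0: a=-5, c=M0/2=0, d=(M1−M0)/(6·3)=623/3798, b=Δ0−h0·(2M0+M1)/6=-1447/1266
seg 1: a=-4, c=M1/2=623/422, d=(M2−M1)/(6·3)=-6391/11394, b=Δ1−h1·(2M1+M2)/6=2080/633
seg 2: a=4, c=M2/2=-2261/633, d=(M3−M2)/(6·3)=13567/11394, b=Δ2−h2·(2M2+M3)/6=-3799/1266
seg 3: a=-5, c=M3/2=3015/422, d=(M4−M3)/(6·1)=-6155/1266, b=Δ3−h3·(2M3+M4)/6=4885/633
seg 4: a=5, c=M4/2=-1570/211, d=(M5−M4)/(6·2)=785/633, b=Δ4−h4·(2M4+M5)/6=9395/1266
t_q=27/4 → seg 2, τ=3/4; S=4+-3799/1266·τ+-2261/633·τ²+13567/11394·τ³=6551/27008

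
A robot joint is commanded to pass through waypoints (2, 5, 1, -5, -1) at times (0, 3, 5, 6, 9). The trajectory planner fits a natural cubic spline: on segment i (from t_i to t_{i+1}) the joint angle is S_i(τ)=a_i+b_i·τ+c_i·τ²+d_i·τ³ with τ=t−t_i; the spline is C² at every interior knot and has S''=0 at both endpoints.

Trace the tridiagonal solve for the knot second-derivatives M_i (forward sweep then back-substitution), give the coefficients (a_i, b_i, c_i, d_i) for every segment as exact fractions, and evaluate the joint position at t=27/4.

Δ: Δ0=1, Δ1=-2, Δ2=-6, Δ3=4/3
row 1: diag=10, rhs=-18; c'=1/5, d'=-9/5
row 2: denom=6−2·1/5=28/5; d'=(-24−2·-9/5)/(28/5)=-51/14
row 3: denom=8−1·5/28=219/28; d'=(44−1·-51/14)/(219/28)=1334/219
back: M3=1334/219
back: M2=-51/14−5/28·1334/219=-1036/219
back: M1=-9/5−1/5·-1036/219=-187/219
M: M0=0, M1=-187/219, M2=-1036/219, M3=1334/219, M4=0
seg 0: a=2, c=M0/2=0, d=(M1−M0)/(6·3)=-187/3942, b=Δ0−h0·(2M0+M1)/6=625/438
seg 1: a=5, c=M1/2=-187/438, d=(M2−M1)/(6·2)=-283/876, b=Δ1−h1·(2M1+M2)/6=32/219
seg 2: a=1, c=M2/2=-518/219, d=(M3−M2)/(6·1)=395/219, b=Δ2−h2·(2M2+M3)/6=-397/73
seg 3: a=-5, c=M3/2=667/219, d=(M4−M3)/(6·3)=-667/1971, b=Δ3−h3·(2M3+M4)/6=-1042/219
t_q=27/4 → seg 3, τ=3/4; S=-5+-1042/219·τ+667/219·τ²+-667/1971·τ³=-32695/4672

  seg 0: a=2 b=625/438 c=0 d=-187/3942
  seg 1: a=5 b=32/219 c=-187/438 d=-283/876
  seg 2: a=1 b=-397/73 c=-518/219 d=395/219
  seg 3: a=-5 b=-1042/219 c=667/219 d=-667/1971
S(27/4) = -32695/4672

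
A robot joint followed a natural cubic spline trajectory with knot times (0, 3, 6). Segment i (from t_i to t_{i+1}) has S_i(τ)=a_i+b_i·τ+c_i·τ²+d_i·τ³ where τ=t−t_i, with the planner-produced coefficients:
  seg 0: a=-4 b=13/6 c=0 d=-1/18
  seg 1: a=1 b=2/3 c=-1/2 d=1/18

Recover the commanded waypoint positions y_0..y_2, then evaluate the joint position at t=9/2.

y_0=-4 y_1=1 y_2=0
S(9/2) = 17/16

y_0 = S_0(0) = a_0 = -4
y_1 = S_1(0) = a_1 = 1
y_2 = S_1(3) = 0
t_q=9/2 is in segment 1 (τ=3/2); S_1(τ)=17/16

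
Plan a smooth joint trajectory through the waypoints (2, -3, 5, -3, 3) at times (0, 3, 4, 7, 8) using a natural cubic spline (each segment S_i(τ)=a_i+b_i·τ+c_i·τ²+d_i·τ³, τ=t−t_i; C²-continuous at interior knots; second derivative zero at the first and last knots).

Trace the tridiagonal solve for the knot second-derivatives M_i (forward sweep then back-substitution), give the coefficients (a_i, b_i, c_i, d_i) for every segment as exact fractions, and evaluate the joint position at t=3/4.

  seg 0: a=2 b=-883/144 c=0 d=643/1296
  seg 1: a=-3 b=523/72 c=643/144 d=-179/48
  seg 2: a=5 b=721/144 c=-121/18 d=1799/1296
  seg 3: a=-3 b=155/72 c=277/48 d=-277/144
S(3/4) = -2447/1024

Δ: Δ0=-5/3, Δ1=8, Δ2=-8/3, Δ3=6
row 1: diag=8, rhs=58; c'=1/8, d'=29/4
row 2: denom=8−1·1/8=63/8; d'=(-64−1·29/4)/(63/8)=-190/21
row 3: denom=8−3·8/21=48/7; d'=(52−3·-190/21)/(48/7)=277/24
back: M3=277/24
back: M2=-190/21−8/21·277/24=-121/9
back: M1=29/4−1/8·-121/9=643/72
M: M0=0, M1=643/72, M2=-121/9, M3=277/24, M4=0
seg 0: a=2, c=M0/2=0, d=(M1−M0)/(6·3)=643/1296, b=Δ0−h0·(2M0+M1)/6=-883/144
seg 1: a=-3, c=M1/2=643/144, d=(M2−M1)/(6·1)=-179/48, b=Δ1−h1·(2M1+M2)/6=523/72
seg 2: a=5, c=M2/2=-121/18, d=(M3−M2)/(6·3)=1799/1296, b=Δ2−h2·(2M2+M3)/6=721/144
seg 3: a=-3, c=M3/2=277/48, d=(M4−M3)/(6·1)=-277/144, b=Δ3−h3·(2M3+M4)/6=155/72
t_q=3/4 → seg 0, τ=3/4; S=2+-883/144·τ+0·τ²+643/1296·τ³=-2447/1024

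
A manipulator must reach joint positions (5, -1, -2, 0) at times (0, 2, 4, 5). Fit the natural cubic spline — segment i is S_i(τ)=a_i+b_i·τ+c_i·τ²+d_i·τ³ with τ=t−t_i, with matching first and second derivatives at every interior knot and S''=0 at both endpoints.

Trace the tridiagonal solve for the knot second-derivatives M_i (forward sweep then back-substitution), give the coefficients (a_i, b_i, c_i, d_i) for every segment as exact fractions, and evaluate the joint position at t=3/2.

Δ: Δ0=-3, Δ1=-1/2, Δ2=2
row 1: diag=8, rhs=15; c'=1/4, d'=15/8
row 2: denom=6−2·1/4=11/2; d'=(15−2·15/8)/(11/2)=45/22
back: M2=45/22
back: M1=15/8−1/4·45/22=15/11
M: M0=0, M1=15/11, M2=45/22, M3=0
seg 0: a=5, c=M0/2=0, d=(M1−M0)/(6·2)=5/44, b=Δ0−h0·(2M0+M1)/6=-38/11
seg 1: a=-1, c=M1/2=15/22, d=(M2−M1)/(6·2)=5/88, b=Δ1−h1·(2M1+M2)/6=-23/11
seg 2: a=-2, c=M2/2=45/44, d=(M3−M2)/(6·1)=-15/44, b=Δ2−h2·(2M2+M3)/6=29/22
t_q=3/2 → seg 0, τ=3/2; S=5+-38/11·τ+0·τ²+5/44·τ³=71/352

  seg 0: a=5 b=-38/11 c=0 d=5/44
  seg 1: a=-1 b=-23/11 c=15/22 d=5/88
  seg 2: a=-2 b=29/22 c=45/44 d=-15/44
S(3/2) = 71/352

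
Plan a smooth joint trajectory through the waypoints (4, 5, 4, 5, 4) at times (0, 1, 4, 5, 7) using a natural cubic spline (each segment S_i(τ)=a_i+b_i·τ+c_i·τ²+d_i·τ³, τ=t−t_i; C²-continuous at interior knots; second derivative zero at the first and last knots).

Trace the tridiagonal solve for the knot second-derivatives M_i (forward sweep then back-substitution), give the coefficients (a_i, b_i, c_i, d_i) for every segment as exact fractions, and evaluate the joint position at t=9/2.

Δ: Δ0=1, Δ1=-1/3, Δ2=1, Δ3=-1/2
row 1: diag=8, rhs=-8; c'=3/8, d'=-1
row 2: denom=8−3·3/8=55/8; d'=(8−3·-1)/(55/8)=8/5
row 3: denom=6−1·8/55=322/55; d'=(-9−1·8/5)/(322/55)=-583/322
back: M3=-583/322
back: M2=8/5−8/55·-583/322=300/161
back: M1=-1−3/8·300/161=-547/322
M: M0=0, M1=-547/322, M2=300/161, M3=-583/322, M4=0
seg 0: a=4, c=M0/2=0, d=(M1−M0)/(6·1)=-547/1932, b=Δ0−h0·(2M0+M1)/6=2479/1932
seg 1: a=5, c=M1/2=-547/644, d=(M2−M1)/(6·3)=1147/5796, b=Δ1−h1·(2M1+M2)/6=419/966
seg 2: a=4, c=M2/2=150/161, d=(M3−M2)/(6·1)=-169/276, b=Δ2−h2·(2M2+M3)/6=1315/1932
seg 3: a=5, c=M3/2=-583/644, d=(M4−M3)/(6·2)=583/3864, b=Δ3−h3·(2M3+M4)/6=683/966
t_q=9/2 → seg 2, τ=1/2; S=4+1315/1932·τ+150/161·τ²+-169/276·τ³=23167/5152

  seg 0: a=4 b=2479/1932 c=0 d=-547/1932
  seg 1: a=5 b=419/966 c=-547/644 d=1147/5796
  seg 2: a=4 b=1315/1932 c=150/161 d=-169/276
  seg 3: a=5 b=683/966 c=-583/644 d=583/3864
S(9/2) = 23167/5152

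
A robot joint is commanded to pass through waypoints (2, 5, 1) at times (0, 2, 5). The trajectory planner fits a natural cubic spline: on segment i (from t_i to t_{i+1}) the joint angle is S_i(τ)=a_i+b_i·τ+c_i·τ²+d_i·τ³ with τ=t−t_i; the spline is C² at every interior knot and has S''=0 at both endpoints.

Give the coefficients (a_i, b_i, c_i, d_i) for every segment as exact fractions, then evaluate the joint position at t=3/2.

  seg 0: a=2 b=31/15 c=0 d=-17/120
  seg 1: a=5 b=11/30 c=-17/20 d=17/180
S(3/2) = 1479/320

Δ: Δ0=3/2, Δ1=-4/3
row 1: diag=10, rhs=-17; c'=3/10, d'=-17/10
back: M1=-17/10
M: M0=0, M1=-17/10, M2=0
seg 0: a=2, c=M0/2=0, d=(M1−M0)/(6·2)=-17/120, b=Δ0−h0·(2M0+M1)/6=31/15
seg 1: a=5, c=M1/2=-17/20, d=(M2−M1)/(6·3)=17/180, b=Δ1−h1·(2M1+M2)/6=11/30
t_q=3/2 → seg 0, τ=3/2; S=2+31/15·τ+0·τ²+-17/120·τ³=1479/320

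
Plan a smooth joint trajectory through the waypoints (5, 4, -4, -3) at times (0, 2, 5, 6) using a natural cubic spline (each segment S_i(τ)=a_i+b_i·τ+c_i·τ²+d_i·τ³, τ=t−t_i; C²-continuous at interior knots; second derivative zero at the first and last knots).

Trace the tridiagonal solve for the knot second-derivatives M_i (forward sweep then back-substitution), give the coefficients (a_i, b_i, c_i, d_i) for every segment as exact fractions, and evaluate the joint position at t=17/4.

  seg 0: a=5 b=127/426 c=0 d=-85/426
  seg 1: a=4 b=-893/426 c=-85/71 d=143/426
  seg 2: a=-4 b=-46/213 c=259/142 d=-259/426
S(17/4) = -26843/9088

Δ: Δ0=-1/2, Δ1=-8/3, Δ2=1
row 1: diag=10, rhs=-13; c'=3/10, d'=-13/10
row 2: denom=8−3·3/10=71/10; d'=(22−3·-13/10)/(71/10)=259/71
back: M2=259/71
back: M1=-13/10−3/10·259/71=-170/71
M: M0=0, M1=-170/71, M2=259/71, M3=0
seg 0: a=5, c=M0/2=0, d=(M1−M0)/(6·2)=-85/426, b=Δ0−h0·(2M0+M1)/6=127/426
seg 1: a=4, c=M1/2=-85/71, d=(M2−M1)/(6·3)=143/426, b=Δ1−h1·(2M1+M2)/6=-893/426
seg 2: a=-4, c=M2/2=259/142, d=(M3−M2)/(6·1)=-259/426, b=Δ2−h2·(2M2+M3)/6=-46/213
t_q=17/4 → seg 1, τ=9/4; S=4+-893/426·τ+-85/71·τ²+143/426·τ³=-26843/9088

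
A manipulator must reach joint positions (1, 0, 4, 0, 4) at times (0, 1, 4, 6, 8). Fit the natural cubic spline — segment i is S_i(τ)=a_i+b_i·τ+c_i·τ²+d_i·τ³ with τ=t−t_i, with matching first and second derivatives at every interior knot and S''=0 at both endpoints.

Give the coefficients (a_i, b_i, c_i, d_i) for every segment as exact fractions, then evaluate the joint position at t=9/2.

  seg 0: a=1 b=-613/402 c=0 d=211/402
  seg 1: a=0 b=10/201 c=211/134 d=-461/1206
  seg 2: a=4 b=-331/402 c=-125/67 d=1027/1608
  seg 3: a=0 b=-125/201 c=527/268 d=-527/1608
S(9/2) = 13729/4288

Δ: Δ0=-1, Δ1=4/3, Δ2=-2, Δ3=2
row 1: diag=8, rhs=14; c'=3/8, d'=7/4
row 2: denom=10−3·3/8=71/8; d'=(-20−3·7/4)/(71/8)=-202/71
row 3: denom=8−2·16/71=536/71; d'=(24−2·-202/71)/(536/71)=527/134
back: M3=527/134
back: M2=-202/71−16/71·527/134=-250/67
back: M1=7/4−3/8·-250/67=211/67
M: M0=0, M1=211/67, M2=-250/67, M3=527/134, M4=0
seg 0: a=1, c=M0/2=0, d=(M1−M0)/(6·1)=211/402, b=Δ0−h0·(2M0+M1)/6=-613/402
seg 1: a=0, c=M1/2=211/134, d=(M2−M1)/(6·3)=-461/1206, b=Δ1−h1·(2M1+M2)/6=10/201
seg 2: a=4, c=M2/2=-125/67, d=(M3−M2)/(6·2)=1027/1608, b=Δ2−h2·(2M2+M3)/6=-331/402
seg 3: a=0, c=M3/2=527/268, d=(M4−M3)/(6·2)=-527/1608, b=Δ3−h3·(2M3+M4)/6=-125/201
t_q=9/2 → seg 2, τ=1/2; S=4+-331/402·τ+-125/67·τ²+1027/1608·τ³=13729/4288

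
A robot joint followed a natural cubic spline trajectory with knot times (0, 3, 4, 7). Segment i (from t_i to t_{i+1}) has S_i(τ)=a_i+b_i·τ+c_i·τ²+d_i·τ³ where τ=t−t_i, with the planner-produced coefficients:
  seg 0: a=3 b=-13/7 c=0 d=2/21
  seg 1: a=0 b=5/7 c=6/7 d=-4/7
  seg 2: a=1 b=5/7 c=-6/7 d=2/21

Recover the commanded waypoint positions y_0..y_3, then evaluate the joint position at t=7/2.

y_0 = S_0(0) = a_0 = 3
y_1 = S_1(0) = a_1 = 0
y_2 = S_2(0) = a_2 = 1
y_3 = S_2(3) = -2
t_q=7/2 is in segment 1 (τ=1/2); S_1(τ)=1/2

y_0=3 y_1=0 y_2=1 y_3=-2
S(7/2) = 1/2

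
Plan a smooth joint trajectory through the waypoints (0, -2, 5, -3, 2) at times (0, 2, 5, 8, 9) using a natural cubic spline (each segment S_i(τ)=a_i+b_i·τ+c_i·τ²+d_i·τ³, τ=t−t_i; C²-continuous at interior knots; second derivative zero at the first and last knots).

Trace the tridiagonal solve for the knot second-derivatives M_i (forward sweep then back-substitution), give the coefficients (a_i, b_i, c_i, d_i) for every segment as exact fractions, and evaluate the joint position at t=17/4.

Δ: Δ0=-1, Δ1=7/3, Δ2=-8/3, Δ3=5
row 1: diag=10, rhs=20; c'=3/10, d'=2
row 2: denom=12−3·3/10=111/10; d'=(-30−3·2)/(111/10)=-120/37
row 3: denom=8−3·10/37=266/37; d'=(46−3·-120/37)/(266/37)=1031/133
back: M3=1031/133
back: M2=-120/37−10/37·1031/133=-710/133
back: M1=2−3/10·-710/133=479/133
M: M0=0, M1=479/133, M2=-710/133, M3=1031/133, M4=0
seg 0: a=0, c=M0/2=0, d=(M1−M0)/(6·2)=479/1596, b=Δ0−h0·(2M0+M1)/6=-878/399
seg 1: a=-2, c=M1/2=479/266, d=(M2−M1)/(6·3)=-1189/2394, b=Δ1−h1·(2M1+M2)/6=559/399
seg 2: a=5, c=M2/2=-355/133, d=(M3−M2)/(6·3)=1741/2394, b=Δ2−h2·(2M2+M3)/6=-961/798
seg 3: a=-3, c=M3/2=1031/266, d=(M4−M3)/(6·1)=-1031/798, b=Δ3−h3·(2M3+M4)/6=964/399
t_q=17/4 → seg 1, τ=9/4; S=-2+559/399·τ+479/266·τ²+-1189/2394·τ³=78503/17024

  seg 0: a=0 b=-878/399 c=0 d=479/1596
  seg 1: a=-2 b=559/399 c=479/266 d=-1189/2394
  seg 2: a=5 b=-961/798 c=-355/133 d=1741/2394
  seg 3: a=-3 b=964/399 c=1031/266 d=-1031/798
S(17/4) = 78503/17024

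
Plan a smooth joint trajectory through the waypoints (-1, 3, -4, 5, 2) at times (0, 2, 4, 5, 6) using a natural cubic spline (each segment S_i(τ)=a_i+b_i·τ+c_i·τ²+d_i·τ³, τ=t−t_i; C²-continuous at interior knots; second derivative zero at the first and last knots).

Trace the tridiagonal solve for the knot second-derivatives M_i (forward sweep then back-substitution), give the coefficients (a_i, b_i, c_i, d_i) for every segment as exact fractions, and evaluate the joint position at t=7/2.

  seg 0: a=-1 b=279/56 c=0 d=-167/224
  seg 1: a=3 b=-111/28 c=-501/112 d=527/224
  seg 2: a=-4 b=51/8 c=135/14 d=-393/56
  seg 3: a=5 b=129/28 c=-639/56 d=213/56
S(7/2) = -9087/1792

Δ: Δ0=2, Δ1=-7/2, Δ2=9, Δ3=-3
row 1: diag=8, rhs=-33; c'=1/4, d'=-33/8
row 2: denom=6−2·1/4=11/2; d'=(75−2·-33/8)/(11/2)=333/22
row 3: denom=4−1·2/11=42/11; d'=(-72−1·333/22)/(42/11)=-639/28
back: M3=-639/28
back: M2=333/22−2/11·-639/28=135/7
back: M1=-33/8−1/4·135/7=-501/56
M: M0=0, M1=-501/56, M2=135/7, M3=-639/28, M4=0
seg 0: a=-1, c=M0/2=0, d=(M1−M0)/(6·2)=-167/224, b=Δ0−h0·(2M0+M1)/6=279/56
seg 1: a=3, c=M1/2=-501/112, d=(M2−M1)/(6·2)=527/224, b=Δ1−h1·(2M1+M2)/6=-111/28
seg 2: a=-4, c=M2/2=135/14, d=(M3−M2)/(6·1)=-393/56, b=Δ2−h2·(2M2+M3)/6=51/8
seg 3: a=5, c=M3/2=-639/56, d=(M4−M3)/(6·1)=213/56, b=Δ3−h3·(2M3+M4)/6=129/28
t_q=7/2 → seg 1, τ=3/2; S=3+-111/28·τ+-501/112·τ²+527/224·τ³=-9087/1792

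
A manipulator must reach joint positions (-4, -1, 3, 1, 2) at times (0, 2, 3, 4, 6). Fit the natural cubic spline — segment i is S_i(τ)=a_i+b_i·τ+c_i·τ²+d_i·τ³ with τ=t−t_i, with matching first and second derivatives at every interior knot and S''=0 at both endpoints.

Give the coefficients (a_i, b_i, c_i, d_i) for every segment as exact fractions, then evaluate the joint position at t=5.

  seg 0: a=-4 b=1/22 c=0 d=4/11
  seg 1: a=-1 b=97/22 c=24/11 d=-57/22
  seg 2: a=3 b=1 c=-123/22 d=57/22
  seg 3: a=1 b=-53/22 c=24/11 d=-4/11
S(5) = 9/22

Δ: Δ0=3/2, Δ1=4, Δ2=-2, Δ3=1/2
row 1: diag=6, rhs=15; c'=1/6, d'=5/2
row 2: denom=4−1·1/6=23/6; d'=(-36−1·5/2)/(23/6)=-231/23
row 3: denom=6−1·6/23=132/23; d'=(15−1·-231/23)/(132/23)=48/11
back: M3=48/11
back: M2=-231/23−6/23·48/11=-123/11
back: M1=5/2−1/6·-123/11=48/11
M: M0=0, M1=48/11, M2=-123/11, M3=48/11, M4=0
seg 0: a=-4, c=M0/2=0, d=(M1−M0)/(6·2)=4/11, b=Δ0−h0·(2M0+M1)/6=1/22
seg 1: a=-1, c=M1/2=24/11, d=(M2−M1)/(6·1)=-57/22, b=Δ1−h1·(2M1+M2)/6=97/22
seg 2: a=3, c=M2/2=-123/22, d=(M3−M2)/(6·1)=57/22, b=Δ2−h2·(2M2+M3)/6=1
seg 3: a=1, c=M3/2=24/11, d=(M4−M3)/(6·2)=-4/11, b=Δ3−h3·(2M3+M4)/6=-53/22
t_q=5 → seg 3, τ=1; S=1+-53/22·τ+24/11·τ²+-4/11·τ³=9/22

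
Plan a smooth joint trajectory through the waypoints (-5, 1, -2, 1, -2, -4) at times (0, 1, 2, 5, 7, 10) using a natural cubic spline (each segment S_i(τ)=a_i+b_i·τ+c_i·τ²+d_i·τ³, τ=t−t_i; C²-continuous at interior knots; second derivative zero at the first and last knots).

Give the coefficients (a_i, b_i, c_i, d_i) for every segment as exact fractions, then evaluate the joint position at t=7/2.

  seg 0: a=-5 b=11131/1308 c=0 d=-3283/1308
  seg 1: a=1 b=641/654 c=-3283/436 d=4643/1308
  seg 2: a=-2 b=-4487/1308 c=340/109 d=-6445/11772
  seg 3: a=1 b=329/654 c=-2365/1308 d=1055/2616
  seg 4: a=-2 b=-206/109 c=200/327 d=-200/2943
S(7/2) = -6889/3488

Δ: Δ0=6, Δ1=-3, Δ2=1, Δ3=-3/2, Δ4=-2/3
row 1: diag=4, rhs=-54; c'=1/4, d'=-27/2
row 2: denom=8−1·1/4=31/4; d'=(24−1·-27/2)/(31/4)=150/31
row 3: denom=10−3·12/31=274/31; d'=(-15−3·150/31)/(274/31)=-915/274
row 4: denom=10−2·31/137=1308/137; d'=(5−2·-915/274)/(1308/137)=400/327
back: M4=400/327
back: M3=-915/274−31/137·400/327=-2365/654
back: M2=150/31−12/31·-2365/654=680/109
back: M1=-27/2−1/4·680/109=-3283/218
M: M0=0, M1=-3283/218, M2=680/109, M3=-2365/654, M4=400/327, M5=0
seg 0: a=-5, c=M0/2=0, d=(M1−M0)/(6·1)=-3283/1308, b=Δ0−h0·(2M0+M1)/6=11131/1308
seg 1: a=1, c=M1/2=-3283/436, d=(M2−M1)/(6·1)=4643/1308, b=Δ1−h1·(2M1+M2)/6=641/654
seg 2: a=-2, c=M2/2=340/109, d=(M3−M2)/(6·3)=-6445/11772, b=Δ2−h2·(2M2+M3)/6=-4487/1308
seg 3: a=1, c=M3/2=-2365/1308, d=(M4−M3)/(6·2)=1055/2616, b=Δ3−h3·(2M3+M4)/6=329/654
seg 4: a=-2, c=M4/2=200/327, d=(M5−M4)/(6·3)=-200/2943, b=Δ4−h4·(2M4+M5)/6=-206/109
t_q=7/2 → seg 2, τ=3/2; S=-2+-4487/1308·τ+340/109·τ²+-6445/11772·τ³=-6889/3488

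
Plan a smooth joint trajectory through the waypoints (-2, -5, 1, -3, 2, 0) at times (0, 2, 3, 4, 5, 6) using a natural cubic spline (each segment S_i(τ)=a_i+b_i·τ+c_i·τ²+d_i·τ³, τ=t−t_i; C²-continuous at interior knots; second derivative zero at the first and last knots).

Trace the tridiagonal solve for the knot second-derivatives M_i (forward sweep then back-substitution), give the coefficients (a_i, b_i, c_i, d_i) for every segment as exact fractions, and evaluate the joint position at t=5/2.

  seg 0: a=-2 b=-3415/642 c=0 d=613/642
  seg 1: a=-5 b=3941/642 c=613/107 d=-3767/642
  seg 2: a=1 b=-2/321 c=-2541/214 d=5059/642
  seg 3: a=-3 b=-73/642 c=1259/107 d=-4271/642
  seg 4: a=2 b=1111/321 c=-1753/214 d=1753/642
S(5/2) = -2109/1712

Δ: Δ0=-3/2, Δ1=6, Δ2=-4, Δ3=5, Δ4=-2
row 1: diag=6, rhs=45; c'=1/6, d'=15/2
row 2: denom=4−1·1/6=23/6; d'=(-60−1·15/2)/(23/6)=-405/23
row 3: denom=4−1·6/23=86/23; d'=(54−1·-405/23)/(86/23)=1647/86
row 4: denom=4−1·23/86=321/86; d'=(-42−1·1647/86)/(321/86)=-1753/107
back: M4=-1753/107
back: M3=1647/86−23/86·-1753/107=2518/107
back: M2=-405/23−6/23·2518/107=-2541/107
back: M1=15/2−1/6·-2541/107=1226/107
M: M0=0, M1=1226/107, M2=-2541/107, M3=2518/107, M4=-1753/107, M5=0
seg 0: a=-2, c=M0/2=0, d=(M1−M0)/(6·2)=613/642, b=Δ0−h0·(2M0+M1)/6=-3415/642
seg 1: a=-5, c=M1/2=613/107, d=(M2−M1)/(6·1)=-3767/642, b=Δ1−h1·(2M1+M2)/6=3941/642
seg 2: a=1, c=M2/2=-2541/214, d=(M3−M2)/(6·1)=5059/642, b=Δ2−h2·(2M2+M3)/6=-2/321
seg 3: a=-3, c=M3/2=1259/107, d=(M4−M3)/(6·1)=-4271/642, b=Δ3−h3·(2M3+M4)/6=-73/642
seg 4: a=2, c=M4/2=-1753/214, d=(M5−M4)/(6·1)=1753/642, b=Δ4−h4·(2M4+M5)/6=1111/321
t_q=5/2 → seg 1, τ=1/2; S=-5+3941/642·τ+613/107·τ²+-3767/642·τ³=-2109/1712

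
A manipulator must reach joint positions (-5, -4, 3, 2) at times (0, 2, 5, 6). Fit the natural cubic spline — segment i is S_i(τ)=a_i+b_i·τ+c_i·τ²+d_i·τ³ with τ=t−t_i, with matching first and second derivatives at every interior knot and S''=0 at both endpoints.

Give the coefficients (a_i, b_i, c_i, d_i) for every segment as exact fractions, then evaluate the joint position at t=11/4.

  seg 0: a=-5 b=-83/426 c=0 d=37/213
  seg 1: a=-4 b=805/426 c=74/71 d=-127/426
  seg 2: a=3 b=20/213 c=-233/142 d=233/426
S(11/4) = -19287/9088

Δ: Δ0=1/2, Δ1=7/3, Δ2=-1
row 1: diag=10, rhs=11; c'=3/10, d'=11/10
row 2: denom=8−3·3/10=71/10; d'=(-20−3·11/10)/(71/10)=-233/71
back: M2=-233/71
back: M1=11/10−3/10·-233/71=148/71
M: M0=0, M1=148/71, M2=-233/71, M3=0
seg 0: a=-5, c=M0/2=0, d=(M1−M0)/(6·2)=37/213, b=Δ0−h0·(2M0+M1)/6=-83/426
seg 1: a=-4, c=M1/2=74/71, d=(M2−M1)/(6·3)=-127/426, b=Δ1−h1·(2M1+M2)/6=805/426
seg 2: a=3, c=M2/2=-233/142, d=(M3−M2)/(6·1)=233/426, b=Δ2−h2·(2M2+M3)/6=20/213
t_q=11/4 → seg 1, τ=3/4; S=-4+805/426·τ+74/71·τ²+-127/426·τ³=-19287/9088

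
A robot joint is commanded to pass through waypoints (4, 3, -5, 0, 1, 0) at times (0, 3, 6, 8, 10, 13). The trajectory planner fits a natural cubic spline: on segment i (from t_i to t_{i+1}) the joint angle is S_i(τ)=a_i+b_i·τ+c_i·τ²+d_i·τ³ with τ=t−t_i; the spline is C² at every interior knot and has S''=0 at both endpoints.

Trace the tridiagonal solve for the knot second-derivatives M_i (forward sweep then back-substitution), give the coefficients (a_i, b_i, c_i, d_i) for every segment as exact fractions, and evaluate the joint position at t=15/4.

  seg 0: a=4 b=521/663 c=0 d=-742/5967
  seg 1: a=3 b=-1705/663 c=-742/663 d=721/1989
  seg 2: a=-5 b=332/663 c=1421/663 d=-1011/1768
  seg 3: a=0 b=2933/1326 c=-3415/2652 d=1145/5304
  seg 4: a=1 b=-77/221 c=5/663 d=-5/5967
S(15/4) = 647/1088

Δ: Δ0=-1/3, Δ1=-8/3, Δ2=5/2, Δ3=1/2, Δ4=-1/3
row 1: diag=12, rhs=-14; c'=1/4, d'=-7/6
row 2: denom=10−3·1/4=37/4; d'=(31−3·-7/6)/(37/4)=138/37
row 3: denom=8−2·8/37=280/37; d'=(-12−2·138/37)/(280/37)=-18/7
row 4: denom=10−2·37/140=663/70; d'=(-5−2·-18/7)/(663/70)=10/663
back: M4=10/663
back: M3=-18/7−37/140·10/663=-3415/1326
back: M2=138/37−8/37·-3415/1326=2842/663
back: M1=-7/6−1/4·2842/663=-1484/663
M: M0=0, M1=-1484/663, M2=2842/663, M3=-3415/1326, M4=10/663, M5=0
seg 0: a=4, c=M0/2=0, d=(M1−M0)/(6·3)=-742/5967, b=Δ0−h0·(2M0+M1)/6=521/663
seg 1: a=3, c=M1/2=-742/663, d=(M2−M1)/(6·3)=721/1989, b=Δ1−h1·(2M1+M2)/6=-1705/663
seg 2: a=-5, c=M2/2=1421/663, d=(M3−M2)/(6·2)=-1011/1768, b=Δ2−h2·(2M2+M3)/6=332/663
seg 3: a=0, c=M3/2=-3415/2652, d=(M4−M3)/(6·2)=1145/5304, b=Δ3−h3·(2M3+M4)/6=2933/1326
seg 4: a=1, c=M4/2=5/663, d=(M5−M4)/(6·3)=-5/5967, b=Δ4−h4·(2M4+M5)/6=-77/221
t_q=15/4 → seg 1, τ=3/4; S=3+-1705/663·τ+-742/663·τ²+721/1989·τ³=647/1088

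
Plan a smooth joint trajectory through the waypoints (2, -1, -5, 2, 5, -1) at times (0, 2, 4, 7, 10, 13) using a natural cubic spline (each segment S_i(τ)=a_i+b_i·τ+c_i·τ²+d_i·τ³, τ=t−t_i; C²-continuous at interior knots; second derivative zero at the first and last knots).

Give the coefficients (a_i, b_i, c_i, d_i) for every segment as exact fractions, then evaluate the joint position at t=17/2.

Δ: Δ0=-3/2, Δ1=-2, Δ2=7/3, Δ3=1, Δ4=-2
row 1: diag=8, rhs=-3; c'=1/4, d'=-3/8
row 2: denom=10−2·1/4=19/2; d'=(26−2·-3/8)/(19/2)=107/38
row 3: denom=12−3·6/19=210/19; d'=(-8−3·107/38)/(210/19)=-125/84
row 4: denom=12−3·19/70=783/70; d'=(-18−3·-125/84)/(783/70)=-1895/1566
back: M4=-1895/1566
back: M3=-125/84−19/70·-1895/1566=-908/783
back: M2=107/38−6/19·-908/783=1661/522
back: M1=-3/8−1/4·1661/522=-611/522
M: M0=0, M1=-611/522, M2=1661/522, M3=-908/783, M4=-1895/1566, M5=0
seg 0: a=2, c=M0/2=0, d=(M1−M0)/(6·2)=-611/6264, b=Δ0−h0·(2M0+M1)/6=-869/783
seg 1: a=-1, c=M1/2=-611/1044, d=(M2−M1)/(6·2)=284/783, b=Δ1−h1·(2M1+M2)/6=-3571/1566
seg 2: a=-5, c=M2/2=1661/1044, d=(M3−M2)/(6·3)=-6799/28188, b=Δ2−h2·(2M2+M3)/6=-421/1566
seg 3: a=2, c=M3/2=-454/783, d=(M4−M3)/(6·3)=-79/28188, b=Δ3−h3·(2M3+M4)/6=8659/3132
seg 4: a=5, c=M4/2=-1895/3132, d=(M5−M4)/(6·3)=1895/28188, b=Δ4−h4·(2M4+M5)/6=-1237/1566
t_q=17/2 → seg 3, τ=3/2; S=2+8659/3132·τ+-454/783·τ²+-79/28188·τ³=4485/928

  seg 0: a=2 b=-869/783 c=0 d=-611/6264
  seg 1: a=-1 b=-3571/1566 c=-611/1044 d=284/783
  seg 2: a=-5 b=-421/1566 c=1661/1044 d=-6799/28188
  seg 3: a=2 b=8659/3132 c=-454/783 d=-79/28188
  seg 4: a=5 b=-1237/1566 c=-1895/3132 d=1895/28188
S(17/2) = 4485/928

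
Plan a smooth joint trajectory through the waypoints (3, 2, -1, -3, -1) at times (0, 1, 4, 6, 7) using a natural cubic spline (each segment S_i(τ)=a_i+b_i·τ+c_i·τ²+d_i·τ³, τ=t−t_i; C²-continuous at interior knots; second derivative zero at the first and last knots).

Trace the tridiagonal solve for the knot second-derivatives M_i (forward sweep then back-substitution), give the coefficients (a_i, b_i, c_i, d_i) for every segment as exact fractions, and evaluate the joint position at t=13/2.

Δ: Δ0=-1, Δ1=-1, Δ2=-1, Δ3=2
row 1: diag=8, rhs=0; c'=3/8, d'=0
row 2: denom=10−3·3/8=71/8; d'=(0−3·0)/(71/8)=0
row 3: denom=6−2·16/71=394/71; d'=(18−2·0)/(394/71)=639/197
back: M3=639/197
back: M2=0−16/71·639/197=-144/197
back: M1=0−3/8·-144/197=54/197
M: M0=0, M1=54/197, M2=-144/197, M3=639/197, M4=0
seg 0: a=3, c=M0/2=0, d=(M1−M0)/(6·1)=9/197, b=Δ0−h0·(2M0+M1)/6=-206/197
seg 1: a=2, c=M1/2=27/197, d=(M2−M1)/(6·3)=-11/197, b=Δ1−h1·(2M1+M2)/6=-179/197
seg 2: a=-1, c=M2/2=-72/197, d=(M3−M2)/(6·2)=261/788, b=Δ2−h2·(2M2+M3)/6=-314/197
seg 3: a=-3, c=M3/2=639/394, d=(M4−M3)/(6·1)=-213/394, b=Δ3−h3·(2M3+M4)/6=181/197
t_q=13/2 → seg 3, τ=1/2; S=-3+181/197·τ+639/394·τ²+-213/394·τ³=-6943/3152

  seg 0: a=3 b=-206/197 c=0 d=9/197
  seg 1: a=2 b=-179/197 c=27/197 d=-11/197
  seg 2: a=-1 b=-314/197 c=-72/197 d=261/788
  seg 3: a=-3 b=181/197 c=639/394 d=-213/394
S(13/2) = -6943/3152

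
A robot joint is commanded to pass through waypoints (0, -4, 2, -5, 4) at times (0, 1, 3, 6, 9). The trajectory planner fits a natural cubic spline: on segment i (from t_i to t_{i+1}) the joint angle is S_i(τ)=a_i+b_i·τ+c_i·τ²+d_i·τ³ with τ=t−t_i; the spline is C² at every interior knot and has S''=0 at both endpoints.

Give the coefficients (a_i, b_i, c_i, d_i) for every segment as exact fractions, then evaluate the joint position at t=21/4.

Δ: Δ0=-4, Δ1=3, Δ2=-7/3, Δ3=3
row 1: diag=6, rhs=42; c'=1/3, d'=7
row 2: denom=10−2·1/3=28/3; d'=(-32−2·7)/(28/3)=-69/14
row 3: denom=12−3·9/28=309/28; d'=(32−3·-69/14)/(309/28)=1310/309
back: M3=1310/309
back: M2=-69/14−9/28·1310/309=-648/103
back: M1=7−1/3·-648/103=937/103
M: M0=0, M1=937/103, M2=-648/103, M3=1310/309, M4=0
seg 0: a=0, c=M0/2=0, d=(M1−M0)/(6·1)=937/618, b=Δ0−h0·(2M0+M1)/6=-3409/618
seg 1: a=-4, c=M1/2=937/206, d=(M2−M1)/(6·2)=-1585/1236, b=Δ1−h1·(2M1+M2)/6=-299/309
seg 2: a=2, c=M2/2=-324/103, d=(M3−M2)/(6·3)=1627/2781, b=Δ2−h2·(2M2+M3)/6=568/309
seg 3: a=-5, c=M3/2=655/309, d=(M4−M3)/(6·3)=-655/2781, b=Δ3−h3·(2M3+M4)/6=-383/309
t_q=21/4 → seg 2, τ=9/4; S=2+568/309·τ+-324/103·τ²+1627/2781·τ³=-20599/6592

  seg 0: a=0 b=-3409/618 c=0 d=937/618
  seg 1: a=-4 b=-299/309 c=937/206 d=-1585/1236
  seg 2: a=2 b=568/309 c=-324/103 d=1627/2781
  seg 3: a=-5 b=-383/309 c=655/309 d=-655/2781
S(21/4) = -20599/6592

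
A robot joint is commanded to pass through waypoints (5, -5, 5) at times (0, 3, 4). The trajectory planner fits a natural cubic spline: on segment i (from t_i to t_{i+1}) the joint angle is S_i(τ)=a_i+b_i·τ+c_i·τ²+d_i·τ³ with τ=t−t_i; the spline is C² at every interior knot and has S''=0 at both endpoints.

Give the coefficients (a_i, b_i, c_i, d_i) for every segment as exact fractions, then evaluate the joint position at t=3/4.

Δ: Δ0=-10/3, Δ1=10
row 1: diag=8, rhs=80; c'=1/8, d'=10
back: M1=10
M: M0=0, M1=10, M2=0
seg 0: a=5, c=M0/2=0, d=(M1−M0)/(6·3)=5/9, b=Δ0−h0·(2M0+M1)/6=-25/3
seg 1: a=-5, c=M1/2=5, d=(M2−M1)/(6·1)=-5/3, b=Δ1−h1·(2M1+M2)/6=20/3
t_q=3/4 → seg 0, τ=3/4; S=5+-25/3·τ+0·τ²+5/9·τ³=-65/64

  seg 0: a=5 b=-25/3 c=0 d=5/9
  seg 1: a=-5 b=20/3 c=5 d=-5/3
S(3/4) = -65/64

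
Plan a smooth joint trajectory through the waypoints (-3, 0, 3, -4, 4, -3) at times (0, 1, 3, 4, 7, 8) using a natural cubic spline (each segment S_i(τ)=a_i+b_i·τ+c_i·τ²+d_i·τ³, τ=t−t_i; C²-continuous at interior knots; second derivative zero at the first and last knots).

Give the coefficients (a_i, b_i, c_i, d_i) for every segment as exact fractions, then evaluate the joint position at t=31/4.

Δ: Δ0=3, Δ1=3/2, Δ2=-7, Δ3=8/3, Δ4=-7
row 1: diag=6, rhs=-9; c'=1/3, d'=-3/2
row 2: denom=6−2·1/3=16/3; d'=(-51−2·-3/2)/(16/3)=-9
row 3: denom=8−1·3/16=125/16; d'=(58−1·-9)/(125/16)=1072/125
row 4: denom=8−3·48/125=856/125; d'=(-58−3·1072/125)/(856/125)=-5233/428
back: M4=-5233/428
back: M3=1072/125−48/125·-5233/428=1420/107
back: M2=-9−3/16·1420/107=-4917/428
back: M1=-3/2−1/3·-4917/428=997/428
M: M0=0, M1=997/428, M2=-4917/428, M3=1420/107, M4=-5233/428, M5=0
seg 0: a=-3, c=M0/2=0, d=(M1−M0)/(6·1)=997/2568, b=Δ0−h0·(2M0+M1)/6=6707/2568
seg 1: a=0, c=M1/2=997/856, d=(M2−M1)/(6·2)=-2957/2568, b=Δ1−h1·(2M1+M2)/6=4849/1284
seg 2: a=3, c=M2/2=-4917/856, d=(M3−M2)/(6·1)=10597/2568, b=Δ2−h2·(2M2+M3)/6=-6911/1284
seg 3: a=-4, c=M3/2=710/107, d=(M4−M3)/(6·3)=-10913/7704, b=Δ3−h3·(2M3+M4)/6=-11533/2568
seg 4: a=4, c=M4/2=-5233/856, d=(M5−M4)/(6·1)=5233/2568, b=Δ4−h4·(2M4+M5)/6=-3755/1284
t_q=31/4 → seg 4, τ=3/4; S=4+-3755/1284·τ+-5233/856·τ²+5233/2568·τ³=-42315/54784

  seg 0: a=-3 b=6707/2568 c=0 d=997/2568
  seg 1: a=0 b=4849/1284 c=997/856 d=-2957/2568
  seg 2: a=3 b=-6911/1284 c=-4917/856 d=10597/2568
  seg 3: a=-4 b=-11533/2568 c=710/107 d=-10913/7704
  seg 4: a=4 b=-3755/1284 c=-5233/856 d=5233/2568
S(31/4) = -42315/54784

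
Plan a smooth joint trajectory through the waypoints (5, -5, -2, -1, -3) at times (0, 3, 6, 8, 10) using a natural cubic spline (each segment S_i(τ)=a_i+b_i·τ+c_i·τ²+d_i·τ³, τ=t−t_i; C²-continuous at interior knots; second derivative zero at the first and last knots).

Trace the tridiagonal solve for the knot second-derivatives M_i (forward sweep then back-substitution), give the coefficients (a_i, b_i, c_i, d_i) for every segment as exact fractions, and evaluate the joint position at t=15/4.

  seg 0: a=5 b=-3797/840 c=0 d=997/7560
  seg 1: a=-5 b=-403/420 c=997/840 d=-269/1512
  seg 2: a=-2 b=163/120 c=-29/70 d=-5/672
  seg 3: a=-1 b=-163/420 c=-257/560 d=257/3360
S(15/4) = -91877/17920

Δ: Δ0=-10/3, Δ1=1, Δ2=1/2, Δ3=-1
row 1: diag=12, rhs=26; c'=1/4, d'=13/6
row 2: denom=10−3·1/4=37/4; d'=(-3−3·13/6)/(37/4)=-38/37
row 3: denom=8−2·8/37=280/37; d'=(-9−2·-38/37)/(280/37)=-257/280
back: M3=-257/280
back: M2=-38/37−8/37·-257/280=-29/35
back: M1=13/6−1/4·-29/35=997/420
M: M0=0, M1=997/420, M2=-29/35, M3=-257/280, M4=0
seg 0: a=5, c=M0/2=0, d=(M1−M0)/(6·3)=997/7560, b=Δ0−h0·(2M0+M1)/6=-3797/840
seg 1: a=-5, c=M1/2=997/840, d=(M2−M1)/(6·3)=-269/1512, b=Δ1−h1·(2M1+M2)/6=-403/420
seg 2: a=-2, c=M2/2=-29/70, d=(M3−M2)/(6·2)=-5/672, b=Δ2−h2·(2M2+M3)/6=163/120
seg 3: a=-1, c=M3/2=-257/560, d=(M4−M3)/(6·2)=257/3360, b=Δ3−h3·(2M3+M4)/6=-163/420
t_q=15/4 → seg 1, τ=3/4; S=-5+-403/420·τ+997/840·τ²+-269/1512·τ³=-91877/17920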